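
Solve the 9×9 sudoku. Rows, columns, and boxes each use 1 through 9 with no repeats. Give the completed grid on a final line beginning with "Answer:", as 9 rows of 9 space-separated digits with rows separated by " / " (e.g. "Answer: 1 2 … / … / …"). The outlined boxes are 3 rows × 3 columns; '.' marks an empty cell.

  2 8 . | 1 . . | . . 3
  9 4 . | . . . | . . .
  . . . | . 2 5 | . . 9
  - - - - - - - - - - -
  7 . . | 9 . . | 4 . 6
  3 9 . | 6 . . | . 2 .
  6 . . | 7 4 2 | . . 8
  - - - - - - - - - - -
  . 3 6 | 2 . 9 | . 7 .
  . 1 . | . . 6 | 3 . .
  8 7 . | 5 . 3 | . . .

Step 1. [r6c2∈{5}] r6c2's peers cover all but 5 ⇒ r6c2=5.
Step 2. [r6c3∈{1}] r6c3's peers cover all but 1, so r6c3=1.
Step 3. [r9c5∈{1}] r9c5 has the single candidate 1 ⇒ r9c5=1.
Step 4. [r8c4∈{4,8}] r8c4 is the only open cell in box 8 admitting 4, so r8c4=4.
Step 5. [r7c5∈{8}] nothing but 8 survives at r7c5, so r7c5=8.
Step 6. [r3c8∈{1,4,6,8}] across row 3, 4 lands solely at r3c8. So r3c8=4.
Step 7. [r8c1∈{5}] r8c1 has the single candidate 5, so r8c1=5.
Step 8. [r8c9∈{2}] only 2 remains possible at r8c9 ⇒ r8c9=2.
Step 9. [r2c7∈{1,2,5,6,7,8}] 2 has one home in row 2: r2c7 ⇒ r2c7=2.
Step 10. [r3c7∈{1,6,7,8}] r3c7 is the only open cell in col 7 admitting 8, so r3c7=8.
Step 11. [r3c4∈{3}] r3c4 has the single candidate 3, so r3c4=3.
Step 12. [r5c5∈{5}] nothing but 5 survives at r5c5 ⇒ r5c5=5.
Step 13. [r4c8∈{1,3,5}] r4c8 is the only open cell in row 4 admitting 5. So r4c8=5.
Step 14. [r1c8∈{6}] nothing but 6 survives at r1c8, so r1c8=6.
Step 15. [r9c8∈{9}] r9c8 is down to just 9. So r9c8=9.
Step 16. [r8c5∈{7}] nothing but 7 survives at r8c5, so r8c5=7.
Step 17. [r3c3∈{7}] nothing but 7 survives at r3c3 ⇒ r3c3=7.
Step 18. [r9c9∈{4}] nothing but 4 survives at r9c9 ⇒ r9c9=4.
Step 19. [r4c6∈{1,8}] 1 has one home in row 4: r4c6. So r4c6=1.
Step 20. [r4c3∈{2,8}] in row 4, 8 fits only at r4c3. So r4c3=8.
Step 21. [r1c3∈{5}] only 5 remains possible at r1c3, so r1c3=5.
Step 22. [r1c7∈{7}] r1c7 has the single candidate 7. So r1c7=7.
Step 23. [r7c7∈{1,5}] r7c7 is the only open cell in col 7 admitting 5, so r7c7=5.
Step 24. [r7c9∈{1}] r7c9's peers cover all but 1, so r7c9=1.
Step 25. [r5c6∈{8}] only 8 remains possible at r5c6. So r5c6=8.
Step 26. [r2c5∈{6}] r2c5 has the single candidate 6 ⇒ r2c5=6.
Step 27. [r6c7∈{9}] nothing but 9 survives at r6c7, so r6c7=9.
Step 28. [r5c9∈{7}] r5c9 is down to just 7. So r5c9=7.
Step 29. [r7c1∈{4}] r7c1's peers cover all but 4 ⇒ r7c1=4.
Step 30. [r2c3∈{3}] r2c3 has the single candidate 3, so r2c3=3.
Step 31. [r5c7∈{1}] r5c7 has the single candidate 1. So r5c7=1.
Step 32. [r9c3∈{2}] only 2 remains possible at r9c3 ⇒ r9c3=2.
Step 33. [r2c6∈{7}] r2c6 is down to just 7 ⇒ r2c6=7.
Step 34. [r1c5∈{9}] nothing but 9 survives at r1c5, so r1c5=9.
Step 35. [r8c8∈{8}] r8c8 has the single candidate 8. So r8c8=8.
Step 36. [r2c4∈{8}] r2c4 has the single candidate 8 ⇒ r2c4=8.
Step 37. [r1c6∈{4}] r1c6 has the single candidate 4. So r1c6=4.
Step 38. [r5c3∈{4}] r5c3 has the single candidate 4, so r5c3=4.
Step 39. [r6c8∈{3}] r6c8's peers cover all but 3 ⇒ r6c8=3.
Step 40. [r9c7∈{6}] r9c7 has the single candidate 6, so r9c7=6.
Step 41. [r2c9∈{5}] r2c9's peers cover all but 5 ⇒ r2c9=5.
Step 42. [r3c1∈{1}] nothing but 1 survives at r3c1 ⇒ r3c1=1.
Step 43. [r4c5∈{3}] r4c5 is down to just 3, so r4c5=3.
Step 44. [r8c3∈{9}] r8c3 has the single candidate 9. So r8c3=9.
Step 45. [r3c2∈{6}] only 6 remains possible at r3c2 ⇒ r3c2=6.
Step 46. [r2c8∈{1}] nothing but 1 survives at r2c8, so r2c8=1.
Step 47. [r4c2∈{2}] r4c2's peers cover all but 2. So r4c2=2.

Answer: 2 8 5 1 9 4 7 6 3 / 9 4 3 8 6 7 2 1 5 / 1 6 7 3 2 5 8 4 9 / 7 2 8 9 3 1 4 5 6 / 3 9 4 6 5 8 1 2 7 / 6 5 1 7 4 2 9 3 8 / 4 3 6 2 8 9 5 7 1 / 5 1 9 4 7 6 3 8 2 / 8 7 2 5 1 3 6 9 4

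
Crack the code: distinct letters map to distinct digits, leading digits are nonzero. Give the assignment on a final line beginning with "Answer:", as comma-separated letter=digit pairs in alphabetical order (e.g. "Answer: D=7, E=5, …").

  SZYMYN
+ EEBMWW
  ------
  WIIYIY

Step 1. [col 1: N + W ≡ Y (mod 10)] N=1 is one option consistent with column 1 (N + W ≡ Y (mod 10), carry-in 0) — take it. So N=1.
Step 2. [col 1: N + W ≡ Y (mod 10)] column 1 (N + W ≡ Y (mod 10), carry-in 0) doesn't pin Y yet; pick Y=7 and continue. So Y=7.
Step 3. [col 1: N + W ≡ Y (mod 10)] in column 1 we have N+W≡Y with carry-in 0; given N=1, Y=7 and digits 1,7 already taken and all letters distinct, that pins W to 6 ⇒ W=6.
Step 4. [col 2: Y + W ≡ I (mod 10)] column 2 reads Y+W+carry(0)=I with Y=7, W=6; with digits 1,6,7 already taken and all letters distinct, the only value for I is 3. So I=3.
Step 5. [col 3: M + M ≡ Y (mod 10)] column 3 reads M+M+carry(1)=Y with Y=7; with digits 1,3,6,7 already taken and all letters distinct, the only value for M is 8. So M=8.
Step 6. [col 4: Y + B ≡ I (mod 10)] from column 4 (Y=7, I=3, carry-in 1, digits 1,3,6,7,8 already taken and all letters distinct): B must equal 5, so B=5.
Step 7. [col 5: Z + E ≡ I (mod 10)] several values work for Z in column 5 (Z + E ≡ I (mod 10), carry-in 1); try Z=0, so Z=0.
Step 8. [col 5: Z + E ≡ I (mod 10)] column 5 reads Z+E+carry(1)=I with Z=0, I=3; with digits 0,1,3,5,6,7,8 already taken and all letters distinct, the only value for E is 2, so E=2.
Step 9. [col 6: S + E ≡ W (mod 10)] in column 6 we have S+E≡W with carry-in 0; given E=2, W=6 and digits 0,1,2,3,5,6,7,8 already taken and all letters distinct, that pins S to 4. So S=4.

Answer: B=5, E=2, I=3, M=8, N=1, S=4, W=6, Y=7, Z=0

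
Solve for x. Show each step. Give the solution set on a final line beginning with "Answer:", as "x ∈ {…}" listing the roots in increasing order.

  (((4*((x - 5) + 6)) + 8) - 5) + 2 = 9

Step 1. [(((4*((x - 5) + 6)) + 8) - 5) + 2 = 9] +2 is outermost — subtract 2 both sides ⇒ sub: ((4*((x - 5) + 6)) + 8) - 5 = 7.
Step 2. [((4*((x - 5) + 6)) + 8) - 5 = 7] add 5: x sits inside (… - 5), so sub: (4*((x - 5) + 6)) + 8 = 12.
Step 3. [(4*((x - 5) + 6)) + 8 = 12] the outer +8 inverts by subtracting 8, so sub: 4*((x - 5) + 6) = 4.
Step 4. [4*((x - 5) + 6) = 4] leading coefficient 4: divide by 4. So div: (x - 5) + 6 = 1.
Step 5. [(x - 5) + 6 = 1] subtract 6: x sits inside (… + 6). So sub: x - 5 = -5.
Step 6. [x - 5 = -5] 5 comes off first (add 5) ⇒ sub: x = 0.

Answer: x ∈ {0}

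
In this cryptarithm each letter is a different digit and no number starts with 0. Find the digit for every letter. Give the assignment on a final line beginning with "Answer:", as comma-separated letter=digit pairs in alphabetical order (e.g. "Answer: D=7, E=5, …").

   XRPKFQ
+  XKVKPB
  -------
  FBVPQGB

Step 1. [col 1: Q + B ≡ B (mod 10)] in column 1 we have Q+B≡B with carry-in 0; given nothing yet and all letters distinct, none taken yet, that pins Q to 0. So Q=0.
Step 2. [F] F is the leading digit of a 7-digit sum of two 6-digit numbers; the final carry is exactly 1, so F=1.
Step 3. [col 1: Q + B ≡ B (mod 10)] several values work for B in column 1 (Q + B ≡ B (mod 10), carry-in 0); try B=2. So B=2.
Step 4. [col 2: F + P ≡ G (mod 10)] several values work for P in column 2 (F + P ≡ G (mod 10), carry-in 0); try P=7 ⇒ P=7.
Step 5. [col 2: F + P ≡ G (mod 10)] from column 2 (F=1, P=7, carry-in 0, digits 0,1,2,7 already taken and all letters distinct): G must equal 8 ⇒ G=8.
Step 6. [col 3: K + K ≡ Q (mod 10)] in column 3 we have K+K≡Q with carry-in 0; given Q=0 and digits 0,1,2,7,8 already taken and all letters distinct, that pins K to 5, so K=5.
Step 7. [col 4: P + V ≡ P (mod 10)] in column 4 we have P+V≡P with carry-in 1; given P=7 and digits 0,1,2,5,7,8 already taken and all letters distinct, that pins V to 9 ⇒ V=9.
Step 8. [col 5: R + K ≡ V (mod 10)] in column 5 we have R+K≡V with carry-in 1; given K=5, V=9 and digits 0,1,2,5,7,8,9 already taken and all letters distinct, that pins R to 3 ⇒ R=3.
Step 9. [col 6: X + X ≡ B (mod 10)] column 6: given B=2, carry-in 0, and digits 0,1,2,3,5,7,8,9 already taken and all letters distinct, X+X≡B (mod 10) forces X=6 ⇒ X=6.

Answer: B=2, F=1, G=8, K=5, P=7, Q=0, R=3, V=9, X=6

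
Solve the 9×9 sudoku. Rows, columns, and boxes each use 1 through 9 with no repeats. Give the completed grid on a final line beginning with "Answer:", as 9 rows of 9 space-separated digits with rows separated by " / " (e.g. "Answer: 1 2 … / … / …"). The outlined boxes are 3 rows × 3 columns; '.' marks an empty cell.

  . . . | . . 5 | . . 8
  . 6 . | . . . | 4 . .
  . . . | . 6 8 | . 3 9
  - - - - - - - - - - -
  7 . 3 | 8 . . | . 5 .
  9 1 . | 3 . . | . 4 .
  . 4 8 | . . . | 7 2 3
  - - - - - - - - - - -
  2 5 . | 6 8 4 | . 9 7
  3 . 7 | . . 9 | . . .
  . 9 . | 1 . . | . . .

Step 1. [r5c9∈{6}] nothing but 6 survives at r5c9, so r5c9=6.
Step 2. [r4c9∈{1}] r4c9's peers cover all but 1 ⇒ r4c9=1.
Step 3. [r4c2∈{2}] r4c2 has the single candidate 2. So r4c2=2.
Step 4. [r7c3∈{1}] only 1 remains possible at r7c3, so r7c3=1.
Step 5. [r9c3∈{4,6}] 6 has one home in col 3: r9c3 ⇒ r9c3=6.
Step 6. [r5c3∈{5}] r5c3's peers cover all but 5 ⇒ r5c3=5.
Step 7. [r9c1∈{4,8}] r9c1 is the only open cell in box 7 admitting 4 ⇒ r9c1=4.
Step 8. [r1c1∈{1}] only 1 remains possible at r1c1, so r1c1=1.
Step 9. [r3c7∈{1,2,5}] across row 3, 1 lands solely at r3c7, so r3c7=1.
Step 10. [r2c8∈{7}] only 7 remains possible at r2c8 ⇒ r2c8=7.
Step 11. [r2c9∈{2,5}] box 3 places 5 nowhere but r2c9, so r2c9=5.
Step 12. [r1c7∈{2,6}] r1c7 is the only open cell in box 3 admitting 2. So r1c7=2.
Step 13. [r9c9∈{2}] r9c9 has the single candidate 2, so r9c9=2.
Step 14. [r9c8∈{8}] r9c8 is down to just 8. So r9c8=8.
Step 15. [r8c7∈{5,6}] col 7 places 6 nowhere but r8c7, so r8c7=6.
Step 16. [r3c2∈{7}] only 7 remains possible at r3c2, so r3c2=7.
Step 17. [r1c4∈{4,7,9}] 7 has one home in col 4: r1c4, so r1c4=7.
Step 18. [r3c4∈{2,4}] across col 4, 4 lands solely at r3c4 ⇒ r3c4=4.
Step 19. [r9c7∈{3,5}] 5 has one home in col 7: r9c7 ⇒ r9c7=5.
Step 20. [r2c5∈{1,2,3,9}] row 2 has a naked pair {2,9} at r2c3 and r2c4, so r2c5≠9.
Step 21. [r4c5∈{4,9}] row 4 places 4 nowhere but r4c5, so r4c5=4.
Step 22. [r2c5∈{1,2,3}] the pair r2c3,r2c4 in row 2 locks {2,9} between them. So r2c5≠2.
Step 23. [r1c2∈{3}] r1c2's peers cover all but 3. So r1c2=3.
Step 24. [r1c5∈{9}] r1c5's peers cover all but 9 ⇒ r1c5=9.
Step 25. [r2c4∈{2}] nothing but 2 survives at r2c4, so r2c4=2.
Step 26. [r5c6∈{2,7}] r5c6 is the only open cell in col 6 admitting 2, so r5c6=2.
Step 27. [r8c4∈{5}] r8c4's peers cover all but 5. So r8c4=5.
Step 28. [r9c6∈{3,7}] r9c6 is the only open cell in col 6 admitting 7, so r9c6=7.
Step 29. [r2c6∈{1,3}] 3 has one home in col 6: r2c6 ⇒ r2c6=3.
Step 30. [r6c6∈{1,6}] col 6 places 1 nowhere but r6c6 ⇒ r6c6=1.
Step 31. [r2c3∈{9}] r2c3 has the single candidate 9 ⇒ r2c3=9.
Step 32. [r8c5∈{2}] nothing but 2 survives at r8c5. So r8c5=2.
Step 33. [r5c7∈{8}] r5c7's peers cover all but 8. So r5c7=8.
Step 34. [r9c5∈{3}] only 3 remains possible at r9c5. So r9c5=3.
Step 35. [r8c8∈{1}] nothing but 1 survives at r8c8. So r8c8=1.
Step 36. [r5c5∈{7}] r5c5 is down to just 7, so r5c5=7.
Step 37. [r8c2∈{8}] nothing but 8 survives at r8c2. So r8c2=8.
Step 38. [r3c1∈{5}] r3c1 has the single candidate 5. So r3c1=5.
Step 39. [r1c3∈{4}] r1c3 has the single candidate 4, so r1c3=4.
Step 40. [r2c1∈{8}] r2c1 is down to just 8 ⇒ r2c1=8.
Step 41. [r4c6∈{6}] r4c6 is down to just 6. So r4c6=6.
Step 42. [r4c7∈{9}] only 9 remains possible at r4c7 ⇒ r4c7=9.
Step 43. [r2c5∈{1}] r2c5 has the single candidate 1. So r2c5=1.
Step 44. [r8c9∈{4}] r8c9's peers cover all but 4, so r8c9=4.
Step 45. [r3c3∈{2}] r3c3 is down to just 2, so r3c3=2.
Step 46. [r6c4∈{9}] r6c4 is down to just 9 ⇒ r6c4=9.
Step 47. [r6c5∈{5}] r6c5 has the single candidate 5. So r6c5=5.
Step 48. [r1c8∈{6}] r1c8 is down to just 6 ⇒ r1c8=6.
Step 49. [r6c1∈{6}] r6c1 has the single candidate 6. So r6c1=6.
Step 50. [r7c7∈{3}] nothing but 3 survives at r7c7. So r7c7=3.

Answer: 1 3 4 7 9 5 2 6 8 / 8 6 9 2 1 3 4 7 5 / 5 7 2 4 6 8 1 3 9 / 7 2 3 8 4 6 9 5 1 / 9 1 5 3 7 2 8 4 6 / 6 4 8 9 5 1 7 2 3 / 2 5 1 6 8 4 3 9 7 / 3 8 7 5 2 9 6 1 4 / 4 9 6 1 3 7 5 8 2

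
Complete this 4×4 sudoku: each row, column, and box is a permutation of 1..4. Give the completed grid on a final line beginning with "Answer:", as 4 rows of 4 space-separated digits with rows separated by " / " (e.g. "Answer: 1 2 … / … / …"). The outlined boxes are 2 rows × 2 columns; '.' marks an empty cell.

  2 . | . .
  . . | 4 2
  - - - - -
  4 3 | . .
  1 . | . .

Step 1. [r3c3∈{1,2}] 2 has one home in row 3: r3c3. So r3c3=2.
Step 2. [r1c3∈{1,3}] across col 3, 1 lands solely at r1c3. So r1c3=1.
Step 3. [r4c4∈{3,4}] r4c4 is the only open cell in row 4 admitting 4, so r4c4=4.
Step 4. [r1c4∈{3}] r1c4's peers cover all but 3 ⇒ r1c4=3.
Step 5. [r4c3∈{3}] r4c3 is down to just 3 ⇒ r4c3=3.
Step 6. [r3c4∈{1}] r3c4 is down to just 1 ⇒ r3c4=1.
Step 7. [r4c2∈{2}] r4c2 has the single candidate 2 ⇒ r4c2=2.
Step 8. [r2c1∈{3}] r2c1 is down to just 3, so r2c1=3.
Step 9. [r2c2∈{1}] r2c2 is down to just 1, so r2c2=1.
Step 10. [r1c2∈{4}] nothing but 4 survives at r1c2 ⇒ r1c2=4.

Answer: 2 4 1 3 / 3 1 4 2 / 4 3 2 1 / 1 2 3 4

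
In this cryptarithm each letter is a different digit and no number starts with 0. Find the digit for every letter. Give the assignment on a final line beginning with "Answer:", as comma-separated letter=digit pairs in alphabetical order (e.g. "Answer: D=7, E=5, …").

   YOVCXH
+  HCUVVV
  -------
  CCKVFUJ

Step 1. [col 1: H + V ≡ J (mod 10)] several values work for J in column 1 (H + V ≡ J (mod 10), carry-in 0); try J=3, so J=3.
Step 2. [col 1: H + V ≡ J (mod 10)] H=9 is one option consistent with column 1 (H + V ≡ J (mod 10), carry-in 0) — take it. So H=9.
Step 3. [col 1: H + V ≡ J (mod 10)] column 1: given H=9, J=3, carry-in 0, and digits 3,9 already taken and all letters distinct, H+V≡J (mod 10) forces V=4 ⇒ V=4.
Step 4. [col 2: X + V ≡ U (mod 10)] column 2 (X + V ≡ U (mod 10), carry-in 1) doesn't pin U yet; pick U=0 and continue, so U=0.
Step 5. [col 2: X + V ≡ U (mod 10)] in column 2 we have X+V≡U with carry-in 1; given V=4, U=0 and digits 0,3,4,9 already taken and all letters distinct, that pins X to 5 ⇒ X=5.
Step 6. [col 3: C + V ≡ F (mod 10)] no forcing yet in column 3 (carry-in 1); C=1 is free and consistent — try it. So C=1.
Step 7. [col 3: C + V ≡ F (mod 10)] in column 3 we have C+V≡F with carry-in 1; given C=1, V=4 and digits 0,1,3,4,5,9 already taken and all letters distinct, that pins F to 6, so F=6.
Step 8. [col 5: O + C ≡ K (mod 10)] from column 5 (C=1, carry-in 0, digits 0,1,3,4,5,6,9 already taken and all letters distinct): K must equal 8. So K=8.
Step 9. [col 5: O + C ≡ K (mod 10)] column 5 reads O+C+carry(0)=K with C=1, K=8; with digits 0,1,3,4,5,6,8,9 already taken and all letters distinct, the only value for O is 7. So O=7.
Step 10. [col 6: Y + H ≡ C (mod 10)] in column 6 we have Y+H≡C with carry-in 0; given H=9, C=1 and digits 0,1,3,4,5,6,7,8,9 already taken and all letters distinct, that pins Y to 2, so Y=2.

Answer: C=1, F=6, H=9, J=3, K=8, O=7, U=0, V=4, X=5, Y=2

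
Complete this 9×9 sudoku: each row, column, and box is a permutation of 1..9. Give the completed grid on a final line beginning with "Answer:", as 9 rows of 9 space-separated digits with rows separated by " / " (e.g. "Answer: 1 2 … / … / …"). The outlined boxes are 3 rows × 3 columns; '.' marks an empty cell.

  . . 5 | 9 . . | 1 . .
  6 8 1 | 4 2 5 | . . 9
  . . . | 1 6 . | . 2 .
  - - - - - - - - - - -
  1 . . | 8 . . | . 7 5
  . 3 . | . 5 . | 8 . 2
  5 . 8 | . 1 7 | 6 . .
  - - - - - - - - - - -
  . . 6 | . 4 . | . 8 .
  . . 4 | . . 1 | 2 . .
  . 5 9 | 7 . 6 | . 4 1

Step 1. [r9c7∈{3}] only 3 remains possible at r9c7, so r9c7=3.
Step 2. [r8c2∈{7}] r8c2 is down to just 7. So r8c2=7.
Step 3. [r3c3∈{3,7}] col 3 places 3 nowhere but r3c3, so r3c3=3.
Step 4. [r9c1∈{2,8}] r9c1 is the only open cell in row 9 admitting 2, so r9c1=2.
Step 5. [r1c5∈{3,7,8}] 7 has one home in col 5: r1c5 ⇒ r1c5=7.
Step 6. [r1c1∈{4}] r1c1 is down to just 4 ⇒ r1c1=4.
Step 7. [r1c6∈{3,8}] across box 2, 3 lands solely at r1c6 ⇒ r1c6=3.
Step 8. [r3c1∈{7,9}] box 1 places 7 nowhere but r3c1. So r3c1=7.
Step 9. [r8c8∈{5,6,9}] r8c8 is the only open cell in col 8 admitting 5 ⇒ r8c8=5.
Step 10. [r8c4∈{3}] only 3 remains possible at r8c4. So r8c4=3.
Step 11. [r5c1∈{9}] r5c1 is down to just 9. So r5c1=9.
Step 12. [r6c4∈{2}] r6c4 has the single candidate 2. So r6c4=2.
Step 13. [r7c7∈{7,9}] across box 9, 9 lands solely at r7c7 ⇒ r7c7=9.
Step 14. [r4c7∈{4}] r4c7 is down to just 4, so r4c7=4.
Step 15. [r1c9∈{6,8}] r1c9 is the only open cell in row 1 admitting 8, so r1c9=8.
Step 16. [r8c5∈{8,9}] 9 has one home in row 8: r8c5. So r8c5=9.
Step 17. [r6c9∈{3}] nothing but 3 survives at r6c9. So r6c9=3.
Step 18. [r4c3∈{2}] nothing but 2 survives at r4c3 ⇒ r4c3=2.
Step 19. [r6c2∈{4}] nothing but 4 survives at r6c2. So r6c2=4.
Step 20. [r4c6∈{9}] r4c6 has the single candidate 9 ⇒ r4c6=9.
Step 21. [r4c2∈{6}] only 6 remains possible at r4c2, so r4c2=6.
Step 22. [r7c1∈{3}] nothing but 3 survives at r7c1. So r7c1=3.
Step 23. [r3c2∈{9}] only 9 remains possible at r3c2. So r3c2=9.
Step 24. [r1c2∈{2}] r1c2's peers cover all but 2. So r1c2=2.
Step 25. [r7c2∈{1}] only 1 remains possible at r7c2 ⇒ r7c2=1.
Step 26. [r1c8∈{6}] r1c8 has the single candidate 6 ⇒ r1c8=6.
Step 27. [r4c5∈{3}] only 3 remains possible at r4c5, so r4c5=3.
Step 28. [r5c4∈{6}] r5c4 is down to just 6. So r5c4=6.
Step 29. [r2c8∈{3}] r2c8 has the single candidate 3, so r2c8=3.
Step 30. [r3c9∈{4}] r3c9 is down to just 4. So r3c9=4.
Step 31. [r5c3∈{7}] r5c3's peers cover all but 7, so r5c3=7.
Step 32. [r7c9∈{7}] r7c9 has the single candidate 7 ⇒ r7c9=7.
Step 33. [r8c9∈{6}] r8c9's peers cover all but 6. So r8c9=6.
Step 34. [r3c7∈{5}] nothing but 5 survives at r3c7. So r3c7=5.
Step 35. [r2c7∈{7}] r2c7 has the single candidate 7, so r2c7=7.
Step 36. [r7c4∈{5}] r7c4 is down to just 5 ⇒ r7c4=5.
Step 37. [r5c8∈{1}] r5c8 has the single candidate 1, so r5c8=1.
Step 38. [r8c1∈{8}] only 8 remains possible at r8c1 ⇒ r8c1=8.
Step 39. [r9c5∈{8}] nothing but 8 survives at r9c5, so r9c5=8.
Step 40. [r7c6∈{2}] r7c6 is down to just 2. So r7c6=2.
Step 41. [r3c6∈{8}] nothing but 8 survives at r3c6. So r3c6=8.
Step 42. [r6c8∈{9}] r6c8's peers cover all but 9 ⇒ r6c8=9.
Step 43. [r5c6∈{4}] nothing but 4 survives at r5c6, so r5c6=4.

Answer: 4 2 5 9 7 3 1 6 8 / 6 8 1 4 2 5 7 3 9 / 7 9 3 1 6 8 5 2 4 / 1 6 2 8 3 9 4 7 5 / 9 3 7 6 5 4 8 1 2 / 5 4 8 2 1 7 6 9 3 / 3 1 6 5 4 2 9 8 7 / 8 7 4 3 9 1 2 5 6 / 2 5 9 7 8 6 3 4 1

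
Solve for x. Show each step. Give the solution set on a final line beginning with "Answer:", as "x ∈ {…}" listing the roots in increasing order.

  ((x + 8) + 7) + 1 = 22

Step 1. [((x + 8) + 7) + 1 = 22] 1 comes off first (subtract 1) ⇒ sub: (x + 8) + 7 = 21.
Step 2. [(x + 8) + 7 = 21] the outer +7 inverts by subtracting 7. So sub: x + 8 = 14.
Step 3. [x + 8 = 14] subtract 8: x sits inside (… + 8). So sub: x = 6.

Answer: x ∈ {6}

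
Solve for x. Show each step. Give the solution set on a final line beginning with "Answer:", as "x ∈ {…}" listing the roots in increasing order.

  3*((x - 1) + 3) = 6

Step 1. [3*((x - 1) + 3) = 6] LHS = 3·(…); ÷3 both sides. So div: (x - 1) + 3 = 2.
Step 2. [(x - 1) + 3 = 2] the outer +3 inverts by subtracting 3. So sub: x - 1 = -1.
Step 3. [x - 1 = -1] the outer -1 inverts by adding 1. So sub: x = 0.

Answer: x ∈ {0}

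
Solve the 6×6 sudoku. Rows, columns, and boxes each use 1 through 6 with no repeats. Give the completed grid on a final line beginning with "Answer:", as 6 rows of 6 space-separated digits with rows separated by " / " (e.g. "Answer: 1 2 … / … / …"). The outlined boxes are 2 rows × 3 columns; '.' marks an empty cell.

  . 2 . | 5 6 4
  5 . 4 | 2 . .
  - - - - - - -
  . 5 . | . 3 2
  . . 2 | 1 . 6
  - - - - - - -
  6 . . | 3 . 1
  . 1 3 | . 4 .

Step 1. [r1c1∈{1,3}] 3 has one home in row 1: r1c1 ⇒ r1c1=3.
Step 2. [r4c1∈{4}] r4c1 is down to just 4, so r4c1=4.
Step 3. [r6c6∈{5}] r6c6 has the single candidate 5. So r6c6=5.
Step 4. [r3c1∈{1}] r3c1 has the single candidate 1, so r3c1=1.
Step 5. [r6c1∈{2}] nothing but 2 survives at r6c1. So r6c1=2.
Step 6. [r1c3∈{1}] only 1 remains possible at r1c3, so r1c3=1.
Step 7. [r3c4∈{4}] nothing but 4 survives at r3c4. So r3c4=4.
Step 8. [r2c2∈{6}] r2c2 is down to just 6 ⇒ r2c2=6.
Step 9. [r2c5∈{1}] r2c5 is down to just 1. So r2c5=1.
Step 10. [r4c5∈{5}] only 5 remains possible at r4c5, so r4c5=5.
Step 11. [r5c5∈{2}] r5c5's peers cover all but 2 ⇒ r5c5=2.
Step 12. [r2c6∈{3}] r2c6 is down to just 3, so r2c6=3.
Step 13. [r3c3∈{6}] r3c3 is down to just 6, so r3c3=6.
Step 14. [r5c3∈{5}] r5c3 has the single candidate 5. So r5c3=5.
Step 15. [r4c2∈{3}] nothing but 3 survives at r4c2 ⇒ r4c2=3.
Step 16. [r6c4∈{6}] nothing but 6 survives at r6c4, so r6c4=6.
Step 17. [r5c2∈{4}] r5c2 is down to just 4, so r5c2=4.

Answer: 3 2 1 5 6 4 / 5 6 4 2 1 3 / 1 5 6 4 3 2 / 4 3 2 1 5 6 / 6 4 5 3 2 1 / 2 1 3 6 4 5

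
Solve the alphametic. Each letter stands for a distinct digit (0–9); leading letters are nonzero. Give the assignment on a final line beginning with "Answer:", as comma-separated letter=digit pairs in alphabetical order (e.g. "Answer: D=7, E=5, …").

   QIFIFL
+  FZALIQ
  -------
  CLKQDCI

Step 1. [col 1: L + Q ≡ I (mod 10)] several values work for I in column 1 (L + Q ≡ I (mod 10), carry-in 0); try I=4 ⇒ I=4.
Step 2. [col 1: L + Q ≡ I (mod 10)] no forcing yet in column 1 (carry-in 0); Q=9 is free and consistent — try it, so Q=9.
Step 3. [C] C is the leading digit of a 7-digit sum of two 6-digit numbers; the final carry is exactly 1 ⇒ C=1.
Step 4. [col 1: L + Q ≡ I (mod 10)] from column 1 (Q=9, I=4, carry-in 0, digits 1,4,9 already taken and all letters distinct): L must equal 5 ⇒ L=5.
Step 5. [col 2: F + I ≡ C (mod 10)] column 2 reads F+I+carry(1)=C with I=4, C=1; with digits 1,4,5,9 already taken and all letters distinct, the only value for F is 6 ⇒ F=6.
Step 6. [col 3: I + L ≡ D (mod 10)] column 3: given I=4, L=5, carry-in 1, and digits 1,4,5,6,9 already taken and all letters distinct, I+L≡D (mod 10) forces D=0, so D=0.
Step 7. [col 4: F + A ≡ Q (mod 10)] in column 4 we have F+A≡Q with carry-in 1; given F=6, Q=9 and digits 0,1,4,5,6,9 already taken and all letters distinct, that pins A to 2. So A=2.
Step 8. [col 5: I + Z ≡ K (mod 10)] in column 5 we have I+Z≡K with carry-in 0; given I=4 and digits 0,1,2,4,5,6,9 already taken and all letters distinct, that pins K to 7. So K=7.
Step 9. [col 5: I + Z ≡ K (mod 10)] column 5 reads I+Z+carry(0)=K with I=4, K=7; with digits 0,1,2,4,5,6,7,9 already taken and all letters distinct, the only value for Z is 3, so Z=3.

Answer: A=2, C=1, D=0, F=6, I=4, K=7, L=5, Q=9, Z=3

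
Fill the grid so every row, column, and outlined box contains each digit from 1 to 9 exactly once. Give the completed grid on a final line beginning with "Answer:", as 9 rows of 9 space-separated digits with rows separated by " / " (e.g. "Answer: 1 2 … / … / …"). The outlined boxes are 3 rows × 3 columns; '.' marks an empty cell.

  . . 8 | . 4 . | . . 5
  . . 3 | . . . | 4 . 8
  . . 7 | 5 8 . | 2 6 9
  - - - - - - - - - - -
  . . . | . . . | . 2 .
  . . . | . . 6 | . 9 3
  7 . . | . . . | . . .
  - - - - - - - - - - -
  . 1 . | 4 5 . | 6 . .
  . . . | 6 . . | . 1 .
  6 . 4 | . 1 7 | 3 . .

Step 1. [r8c7∈{5,7,8,9}] across col 7, 9 lands solely at r8c7. So r8c7=9.
Step 2. [r1c7∈{1,7}] box 3 places 1 nowhere but r1c7. So r1c7=1.
Step 3. [r3c6∈{1,3}] in row 3, 3 fits only at r3c6 ⇒ r3c6=3.
Step 4. [r6c8∈{4,5,8}] in col 8, 4 fits only at r6c8. So r6c8=4.
Step 5. [r4c6∈{1,4,5,8,9}] in col 6, 4 fits only at r4c6, so r4c6=4.
Step 6. [r6c6∈{1,2,5,8,9}] in col 6, 5 fits only at r6c6. So r6c6=5.
Step 7. [r7c1∈{2,3,8,9}] r7c1 is the only open cell in row 7 admitting 3, so r7c1=3.
Step 8. [r1c2∈{2,6,9}] across row 1, 6 lands solely at r1c2. So r1c2=6.
Step 9. [r2c8∈{7}] nothing but 7 survives at r2c8, so r2c8=7.
Step 10. [r8c2∈{2,5,7,8}] r8c2 is the only open cell in col 2 admitting 7, so r8c2=7.
Step 11. [r2c6∈{1,2,9}] r2c6 is the only open cell in col 6 admitting 1. So r2c6=1.
Step 12. [r9c9∈{2}] r9c9 is down to just 2 ⇒ r9c9=2.
Step 13. [r6c7∈{8}] nothing but 8 survives at r6c7 ⇒ r6c7=8.
Step 14. [r1c4∈{2,7,9}] 7 has one home in row 1: r1c4. So r1c4=7.
Step 15. [r8c5∈{2,3}] in row 8, 3 fits only at r8c5, so r8c5=3.
Step 16. [r3c1∈{1,4}] row 3 places 1 nowhere but r3c1. So r3c1=1.
Step 17. [r5c1∈{2,4,5,8}] r5c1 is the only open cell in col 1 admitting 4 ⇒ r5c1=4.
Step 18. [r9c8∈{5,8}] across col 8, 5 lands solely at r9c8 ⇒ r9c8=5.
Step 19. [r2c5∈{2,6,9}] row 2 places 6 nowhere but r2c5. So r2c5=6.
Step 20. [r4c9∈{1,6,7}] r4c7 and r5c7 in box 6 both hold exactly {5,7}; those values are spoken for ⇒ r4c9≠7.
Step 21. [r6c4∈{1,2,3,9}] 9 in col 5 is pinned to box 5 ⇒ r6c4≠9.
Step 22. [r4c4∈{1,3,8,9}] the only places for 9 in col 5 are inside box 5, so r4c4≠9.
Step 23. [r5c4∈{1,2,8}] 2 in col 5 is pinned to box 5, so r5c4≠2.
Step 24. [r6c4∈{1,2,3}] 2 in col 5 is pinned to box 5 ⇒ r6c4≠2.
Step 25. [r2c4∈{2,9}] 2 has one home in col 4: r2c4 ⇒ r2c4=2.
Step 26. [r9c4∈{8,9}] col 4 places 9 nowhere but r9c4. So r9c4=9.
Step 27. [r7c3∈{2,9}] across row 7, 9 lands solely at r7c3, so r7c3=9.
Step 28. [r9c2∈{8}] r9c2 is down to just 8 ⇒ r9c2=8.
Step 29. [r4c1∈{5,8,9}] r4c1 is the only open cell in col 1 admitting 8, so r4c1=8.
Step 30. [r8c6∈{2,8}] in row 8, 8 fits only at r8c6 ⇒ r8c6=8.
Step 31. [r1c1∈{2,9}] r1c1 is the only open cell in row 1 admitting 2. So r1c1=2.
Step 32. [r8c3∈{2,5}] row 8 places 2 nowhere but r8c3 ⇒ r8c3=2.
Step 33. [r2c1∈{5,9}] 9 has one home in col 1: r2c1, so r2c1=9.
Step 34. [r2c2∈{5}] r2c2 is down to just 5 ⇒ r2c2=5.
Step 35. [r5c2∈{2}] r5c2 is down to just 2, so r5c2=2.
Step 36. [r5c5∈{7}] only 7 remains possible at r5c5, so r5c5=7.
Step 37. [r4c5∈{9}] r4c5 has the single candidate 9, so r4c5=9.
Step 38. [r4c2∈{3}] r4c2 has the single candidate 3. So r4c2=3.
Step 39. [r4c4∈{1}] only 1 remains possible at r4c4 ⇒ r4c4=1.
Step 40. [r4c9∈{6}] r4c9's peers cover all but 6, so r4c9=6.
Step 41. [r5c3∈{1,5}] r5c3 is the only open cell in row 5 admitting 1 ⇒ r5c3=1.
Step 42. [r4c7∈{5,7}] r4c7 is the only open cell in row 4 admitting 7. So r4c7=7.
Step 43. [r3c2∈{4}] nothing but 4 survives at r3c2, so r3c2=4.
Step 44. [r1c6∈{9}] nothing but 9 survives at r1c6. So r1c6=9.
Step 45. [r7c9∈{7}] r7c9 has the single candidate 7, so r7c9=7.
Step 46. [r5c4∈{8}] r5c4 has the single candidate 8, so r5c4=8.
Step 47. [r4c3∈{5}] r4c3 is down to just 5 ⇒ r4c3=5.
Step 48. [r1c8∈{3}] nothing but 3 survives at r1c8 ⇒ r1c8=3.
Step 49. [r6c5∈{2}] only 2 remains possible at r6c5 ⇒ r6c5=2.
Step 50. [r6c2∈{9}] only 9 remains possible at r6c2, so r6c2=9.
Step 51. [r7c8∈{8}] nothing but 8 survives at r7c8, so r7c8=8.
Step 52. [r8c1∈{5}] r8c1's peers cover all but 5 ⇒ r8c1=5.
Step 53. [r7c6∈{2}] only 2 remains possible at r7c6, so r7c6=2.
Step 54. [r6c3∈{6}] nothing but 6 survives at r6c3 ⇒ r6c3=6.
Step 55. [r5c7∈{5}] nothing but 5 survives at r5c7. So r5c7=5.
Step 56. [r6c9∈{1}] nothing but 1 survives at r6c9. So r6c9=1.
Step 57. [r8c9∈{4}] only 4 remains possible at r8c9 ⇒ r8c9=4.
Step 58. [r6c4∈{3}] nothing but 3 survives at r6c4 ⇒ r6c4=3.

Answer: 2 6 8 7 4 9 1 3 5 / 9 5 3 2 6 1 4 7 8 / 1 4 7 5 8 3 2 6 9 / 8 3 5 1 9 4 7 2 6 / 4 2 1 8 7 6 5 9 3 / 7 9 6 3 2 5 8 4 1 / 3 1 9 4 5 2 6 8 7 / 5 7 2 6 3 8 9 1 4 / 6 8 4 9 1 7 3 5 2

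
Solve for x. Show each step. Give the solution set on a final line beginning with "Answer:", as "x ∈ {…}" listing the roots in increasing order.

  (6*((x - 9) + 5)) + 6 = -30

Step 1. [(6*((x - 9) + 5)) + 6 = -30] 6 | LHS and 6 | -30: pull 6 out. So factor: ((x - 9) + 5) + 1 = -5.
Step 2. [((x - 9) + 5) + 1 = -5] the outer +1 inverts by subtracting 1 ⇒ sub: (x - 9) + 5 = -6.
Step 3. [(x - 9) + 5 = -6] 5 comes off first (subtract 5) ⇒ sub: x - 9 = -11.
Step 4. [x - 9 = -11] add 9: x sits inside (… - 9) ⇒ sub: x = -2.

Answer: x ∈ {-2}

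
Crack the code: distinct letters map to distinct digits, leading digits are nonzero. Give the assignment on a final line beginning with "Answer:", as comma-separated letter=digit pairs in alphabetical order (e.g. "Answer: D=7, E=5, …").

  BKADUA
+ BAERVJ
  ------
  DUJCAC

Step 1. [col 1: A + J ≡ C (mod 10)] column 1 (A + J ≡ C (mod 10), carry-in 0) doesn't pin J yet; pick J=9 and continue, so J=9.
Step 2. [col 1: A + J ≡ C (mod 10)] A=6 is one option consistent with column 1 (A + J ≡ C (mod 10), carry-in 0) — take it. So A=6.
Step 3. [col 1: A + J ≡ C (mod 10)] from column 1 (A=6, J=9, carry-in 0, digits 6,9 already taken and all letters distinct): C must equal 5 ⇒ C=5.
Step 4. [col 2: U + V ≡ A (mod 10)] several values work for V in column 2 (U + V ≡ A (mod 10), carry-in 1); try V=8 ⇒ V=8.
Step 5. [col 2: U + V ≡ A (mod 10)] column 2: given V=8, A=6, carry-in 1, and digits 5,6,8,9 already taken and all letters distinct, U+V≡A (mod 10) forces U=7. So U=7.
Step 6. [col 3: D + R ≡ C (mod 10)] several values work for R in column 3 (D + R ≡ C (mod 10), carry-in 1); try R=0 ⇒ R=0.
Step 7. [col 3: D + R ≡ C (mod 10)] in column 3 we have D+R≡C with carry-in 1; given R=0, C=5 and digits 0,5,6,7,8,9 already taken and all letters distinct, that pins D to 4 ⇒ D=4.
Step 8. [col 4: A + E ≡ J (mod 10)] from column 4 (A=6, J=9, carry-in 0, digits 0,4,5,6,7,8,9 already taken and all letters distinct): E must equal 3 ⇒ E=3.
Step 9. [col 5: K + A ≡ U (mod 10)] from column 5 (A=6, U=7, carry-in 0, digits 0,3,4,5,6,7,8,9 already taken and all letters distinct): K must equal 1. So K=1.
Step 10. [col 6: B + B ≡ D (mod 10)] from column 6 (D=4, carry-in 0, digits 0,1,3,4,5,6,7,8,9 already taken and all letters distinct): B must equal 2, so B=2.

Answer: A=6, B=2, C=5, D=4, E=3, J=9, K=1, R=0, U=7, V=8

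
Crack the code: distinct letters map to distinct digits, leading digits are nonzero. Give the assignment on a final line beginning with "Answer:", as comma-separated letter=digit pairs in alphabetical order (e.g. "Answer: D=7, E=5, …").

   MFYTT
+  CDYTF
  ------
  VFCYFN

Step 1. [V] V is the leading digit of a 6-digit sum of two 5-digit numbers; the final carry is exactly 1. So V=1.
Step 2. [col 1: T + F ≡ N (mod 10)] F=2 is one option consistent with column 1 (T + F ≡ N (mod 10), carry-in 0) — take it ⇒ F=2.
Step 3. [col 1: T + F ≡ N (mod 10)] several values work for N in column 1 (T + F ≡ N (mod 10), carry-in 0); try N=8, so N=8.
Step 4. [col 1: T + F ≡ N (mod 10)] column 1 reads T+F+carry(0)=N with F=2, N=8; with digits 1,2,8 already taken and all letters distinct, the only value for T is 6. So T=6.
Step 5. [col 3: Y + Y ≡ Y (mod 10)] from column 3 (nothing yet, carry-in 1, digits 1,2,6,8 already taken and all letters distinct): Y must equal 9, so Y=9.
Step 6. [col 4: F + D ≡ C (mod 10)] D=4 is one option consistent with column 4 (F + D ≡ C (mod 10), carry-in 1) — take it ⇒ D=4.
Step 7. [col 4: F + D ≡ C (mod 10)] from column 4 (F=2, D=4, carry-in 1, digits 1,2,4,6,8,9 already taken and all letters distinct): C must equal 7, so C=7.
Step 8. [col 5: M + C ≡ F (mod 10)] from column 5 (C=7, F=2, carry-in 0, digits 1,2,4,6,7,8,9 already taken and all letters distinct): M must equal 5. So M=5.

Answer: C=7, D=4, F=2, M=5, N=8, T=6, V=1, Y=9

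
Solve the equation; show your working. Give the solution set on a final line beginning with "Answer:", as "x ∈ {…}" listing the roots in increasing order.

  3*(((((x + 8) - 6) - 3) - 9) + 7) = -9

Step 1. [3*(((((x + 8) - 6) - 3) - 9) + 7) = -9] 3·(inner) — divide through by 3. So div: ((((x + 8) - 6) - 3) - 9) + 7 = -3.
Step 2. [((((x + 8) - 6) - 3) - 9) + 7 = -3] +7 is outermost — subtract 7 both sides ⇒ sub: (((x + 8) - 6) - 3) - 9 = -10.
Step 3. [(((x + 8) - 6) - 3) - 9 = -10] the outer -9 inverts by adding 9. So sub: ((x + 8) - 6) - 3 = -1.
Step 4. [((x + 8) - 6) - 3 = -1] peel the -3: add 3 from each side, so sub: (x + 8) - 6 = 2.
Step 5. [(x + 8) - 6 = 2] add 6: x sits inside (… - 6), so sub: x + 8 = 8.
Step 6. [x + 8 = 8] the outer +8 inverts by subtracting 8, so sub: x = 0.

Answer: x ∈ {0}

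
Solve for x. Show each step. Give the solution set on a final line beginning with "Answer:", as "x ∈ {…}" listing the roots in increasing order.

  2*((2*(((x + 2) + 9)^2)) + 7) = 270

Step 1. [2*((2*(((x + 2) + 9)^2)) + 7) = 270] leading coefficient 2: divide by 2, so div: (2*(((x + 2) + 9)^2)) + 7 = 135.
Step 2. [(2*(((x + 2) + 9)^2)) + 7 = 135] subtract 7: x sits inside (… + 7). So sub: 2*(((x + 2) + 9)^2) = 128.
Step 3. [2*(((x + 2) + 9)^2) = 128] leading coefficient 2: divide by 2, so div: ((x + 2) + 9)^2 = 64.
Step 4. [((x + 2) + 9)^2 = 64] LHS squared, RHS 64 ≥ 0: apply √ (±) ⇒ sqrt: (x + 2) + 9 = 8 or -8.
Step 5. [(x + 2) + 9 = 8 or -8] the outer +9 inverts by subtracting 9. So sub: x + 2 = -1 or -17.
Step 6. [x + 2 = -1 or -17] +2 is outermost — subtract 2 both sides ⇒ sub: x = -3 or -19.

Answer: x ∈ {-19, -3}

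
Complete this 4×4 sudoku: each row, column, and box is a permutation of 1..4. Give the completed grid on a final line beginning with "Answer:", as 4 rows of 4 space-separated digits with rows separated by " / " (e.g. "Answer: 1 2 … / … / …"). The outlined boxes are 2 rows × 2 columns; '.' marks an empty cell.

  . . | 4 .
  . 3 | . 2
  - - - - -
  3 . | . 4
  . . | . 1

Step 1. [r2c1∈{1,4}] r2c1 is the only open cell in row 2 admitting 4. So r2c1=4.
Step 2. [r4c1∈{2}] r4c1 has the single candidate 2, so r4c1=2.
Step 3. [r3c2∈{1}] nothing but 1 survives at r3c2. So r3c2=1.
Step 4. [r3c3∈{2}] only 2 remains possible at r3c3, so r3c3=2.
Step 5. [r1c4∈{3}] only 3 remains possible at r1c4. So r1c4=3.
Step 6. [r1c1∈{1}] nothing but 1 survives at r1c1. So r1c1=1.
Step 7. [r1c2∈{2}] only 2 remains possible at r1c2 ⇒ r1c2=2.
Step 8. [r2c3∈{1}] only 1 remains possible at r2c3 ⇒ r2c3=1.
Step 9. [r4c3∈{3}] nothing but 3 survives at r4c3 ⇒ r4c3=3.
Step 10. [r4c2∈{4}] only 4 remains possible at r4c2 ⇒ r4c2=4.

Answer: 1 2 4 3 / 4 3 1 2 / 3 1 2 4 / 2 4 3 1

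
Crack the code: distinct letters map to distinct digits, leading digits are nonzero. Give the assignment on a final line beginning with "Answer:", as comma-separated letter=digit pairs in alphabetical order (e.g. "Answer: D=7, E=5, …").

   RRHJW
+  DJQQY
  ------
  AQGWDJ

Step 1. [A] the sum has 6 digits but both addends have 5; that extra leading digit A is the final carry, namely 1, so A=1.
Step 2. [col 1: W + Y ≡ J (mod 10)] Y=4 is one option consistent with column 1 (W + Y ≡ J (mod 10), carry-in 0) — take it, so Y=4.
Step 3. [col 1: W + Y ≡ J (mod 10)] no forcing yet in column 1 (carry-in 0); J=2 is free and consistent — try it. So J=2.
Step 4. [col 1: W + Y ≡ J (mod 10)] in column 1 we have W+Y≡J with carry-in 0; given Y=4, J=2 and digits 1,2,4 already taken and all letters distinct, that pins W to 8. So W=8.
Step 5. [col 2: J + Q ≡ D (mod 10)] column 2 (J + Q ≡ D (mod 10), carry-in 1) doesn't pin Q yet; pick Q=3 and continue. So Q=3.
Step 6. [col 2: J + Q ≡ D (mod 10)] column 2 reads J+Q+carry(1)=D with J=2, Q=3; with digits 1,2,3,4,8 already taken and all letters distinct, the only value for D is 6. So D=6.
Step 7. [col 3: H + Q ≡ W (mod 10)] in column 3 we have H+Q≡W with carry-in 0; given Q=3, W=8 and digits 1,2,3,4,6,8 already taken and all letters distinct, that pins H to 5, so H=5.
Step 8. [col 4: R + J ≡ G (mod 10)] from column 4 (J=2, carry-in 0, digits 1,2,3,4,5,6,8 already taken and all letters distinct): G must equal 9, so G=9.
Step 9. [col 4: R + J ≡ G (mod 10)] from column 4 (J=2, G=9, carry-in 0, digits 1,2,3,4,5,6,8,9 already taken and all letters distinct): R must equal 7 ⇒ R=7.

Answer: A=1, D=6, G=9, H=5, J=2, Q=3, R=7, W=8, Y=4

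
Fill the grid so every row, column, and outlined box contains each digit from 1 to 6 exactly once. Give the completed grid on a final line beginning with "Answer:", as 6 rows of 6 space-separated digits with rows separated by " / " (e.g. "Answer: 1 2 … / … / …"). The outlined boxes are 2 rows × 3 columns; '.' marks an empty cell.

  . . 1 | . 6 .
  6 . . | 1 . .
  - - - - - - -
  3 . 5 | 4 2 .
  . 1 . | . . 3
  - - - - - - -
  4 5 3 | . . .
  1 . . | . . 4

Step 1. [r2c5∈{3,4,5}] r2c5 is the only open cell in col 5 admitting 4, so r2c5=4.
Step 2. [r2c3∈{2}] r2c3 has the single candidate 2 ⇒ r2c3=2.
Step 3. [r1c4∈{2,3,5}] r1c4 is the only open cell in box 2 admitting 3. So r1c4=3.
Step 4. [r3c2∈{6}] r3c2's peers cover all but 6. So r3c2=6.
Step 5. [r5c6∈{1,2,6}] 6 has one home in col 6: r5c6, so r5c6=6.
Step 6. [r4c5∈{5}] r4c5 is down to just 5, so r4c5=5.
Step 7. [r6c4∈{2,5}] row 6 places 5 nowhere but r6c4, so r6c4=5.
Step 8. [r1c6∈{2,5}] across row 1, 2 lands solely at r1c6. So r1c6=2.
Step 9. [r4c3∈{4}] only 4 remains possible at r4c3. So r4c3=4.
Step 10. [r6c3∈{6}] nothing but 6 survives at r6c3, so r6c3=6.
Step 11. [r4c1∈{2}] only 2 remains possible at r4c1 ⇒ r4c1=2.
Step 12. [r1c1∈{5}] only 5 remains possible at r1c1. So r1c1=5.
Step 13. [r4c4∈{6}] r4c4 has the single candidate 6. So r4c4=6.
Step 14. [r5c5∈{1}] r5c5's peers cover all but 1, so r5c5=1.
Step 15. [r3c6∈{1}] r3c6's peers cover all but 1. So r3c6=1.
Step 16. [r5c4∈{2}] only 2 remains possible at r5c4, so r5c4=2.
Step 17. [r2c6∈{5}] r2c6's peers cover all but 5 ⇒ r2c6=5.
Step 18. [r6c5∈{3}] only 3 remains possible at r6c5. So r6c5=3.
Step 19. [r2c2∈{3}] r2c2 has the single candidate 3. So r2c2=3.
Step 20. [r1c2∈{4}] nothing but 4 survives at r1c2. So r1c2=4.
Step 21. [r6c2∈{2}] nothing but 2 survives at r6c2, so r6c2=2.

Answer: 5 4 1 3 6 2 / 6 3 2 1 4 5 / 3 6 5 4 2 1 / 2 1 4 6 5 3 / 4 5 3 2 1 6 / 1 2 6 5 3 4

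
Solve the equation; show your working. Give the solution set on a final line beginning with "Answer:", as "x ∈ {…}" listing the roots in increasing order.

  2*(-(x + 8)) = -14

Step 1. [2*(-(x + 8)) = -14] LHS = 2·(…); ÷2 both sides ⇒ div: -(x + 8) = -7.
Step 2. [-(x + 8) = -7] leading − — multiply by −1, so neg: x + 8 = 7.
Step 3. [x + 8 = 7] subtract 8: x sits inside (… + 8) ⇒ sub: x = -1.

Answer: x ∈ {-1}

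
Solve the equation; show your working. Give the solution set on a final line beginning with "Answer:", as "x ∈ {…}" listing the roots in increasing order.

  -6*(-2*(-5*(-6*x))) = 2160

Step 1. [-6*(-2*(-5*(-6*x))) = 2160] LHS = -6·(…); ÷-6 both sides, so div: -2*(-5*(-6*x)) = -360.
Step 2. [-2*(-5*(-6*x)) = -360] LHS = -2·(…); ÷-2 both sides, so div: -5*(-6*x) = 180.
Step 3. [-5*(-6*x) = 180] -5 out front; divide by -5. So div: -6*x = -36.
Step 4. [-6*x = -36] divide by the outer -6, so div: x = 6.

Answer: x ∈ {6}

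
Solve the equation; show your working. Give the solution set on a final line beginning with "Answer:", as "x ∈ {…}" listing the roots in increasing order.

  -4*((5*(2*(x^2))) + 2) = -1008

Step 1. [-4*((5*(2*(x^2))) + 2) = -1008] -4 out front; divide by -4 ⇒ div: (5*(2*(x^2))) + 2 = 252.
Step 2. [(5*(2*(x^2))) + 2 = 252] +2 is outermost — subtract 2 both sides, so sub: 5*(2*(x^2)) = 250.
Step 3. [5*(2*(x^2)) = 250] 5 out front; divide by 5 ⇒ div: 2*(x^2) = 50.
Step 4. [2*(x^2) = 50] 2·(inner) — divide through by 2 ⇒ div: x^2 = 25.
Step 5. [x^2 = 25] √ both sides: 25 ≥ 0 gives two branches, so sqrt: x = 5 or -5.

Answer: x ∈ {-5, 5}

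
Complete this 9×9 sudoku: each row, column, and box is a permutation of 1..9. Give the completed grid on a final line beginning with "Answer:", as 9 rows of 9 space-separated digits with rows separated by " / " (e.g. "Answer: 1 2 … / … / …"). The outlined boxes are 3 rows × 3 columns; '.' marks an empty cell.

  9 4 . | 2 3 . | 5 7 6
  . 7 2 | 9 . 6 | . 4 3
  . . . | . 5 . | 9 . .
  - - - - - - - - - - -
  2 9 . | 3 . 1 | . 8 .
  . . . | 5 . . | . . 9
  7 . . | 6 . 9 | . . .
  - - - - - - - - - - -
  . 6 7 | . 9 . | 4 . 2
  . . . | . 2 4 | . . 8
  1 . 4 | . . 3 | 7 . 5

Step 1. [r1c6∈{8}] r1c6 has the single candidate 8 ⇒ r1c6=8.
Step 2. [r3c9∈{1}] only 1 remains possible at r3c9. So r3c9=1.
Step 3. [r6c8∈{1,2,3,5}] r6c8 is the only open cell in col 8 admitting 5. So r6c8=5.
Step 4. [r4c7∈{6}] r4c7's peers cover all but 6, so r4c7=6.
Step 5. [r8c2∈{3,5}] across col 2, 5 lands solely at r8c2. So r8c2=5.
Step 6. [r8c1∈{3}] nothing but 3 survives at r8c1. So r8c1=3.
Step 7. [r7c1∈{8}] r7c1's peers cover all but 8 ⇒ r7c1=8.
Step 8. [r8c7∈{1}] r8c7 has the single candidate 1. So r8c7=1.
Step 9. [r5c8∈{1,2,3}] 1 has one home in col 8: r5c8. So r5c8=1.
Step 10. [r6c2∈{1,3,8}] in col 2, 1 fits only at r6c2. So r6c2=1.
Step 11. [r6c9∈{4}] r6c9 has the single candidate 4, so r6c9=4.
Step 12. [r6c5∈{8}] only 8 remains possible at r6c5. So r6c5=8.
Step 13. [r6c3∈{3}] nothing but 3 survives at r6c3 ⇒ r6c3=3.
Step 14. [r9c8∈{6,9}] across row 9, 9 lands solely at r9c8. So r9c8=9.
Step 15. [r4c5∈{4,7}] across row 4, 4 lands solely at r4c5 ⇒ r4c5=4.
Step 16. [r3c6∈{7}] nothing but 7 survives at r3c6 ⇒ r3c6=7.
Step 17. [r3c1∈{6}] r3c1 has the single candidate 6, so r3c1=6.
Step 18. [r3c3∈{8}] r3c3's peers cover all but 8 ⇒ r3c3=8.
Step 19. [r5c7∈{2,3}] in row 5, 3 fits only at r5c7 ⇒ r5c7=3.
Step 20. [r3c4∈{4}] only 4 remains possible at r3c4 ⇒ r3c4=4.
Step 21. [r5c6∈{2}] nothing but 2 survives at r5c6, so r5c6=2.
Step 22. [r3c2∈{3}] r3c2 is down to just 3, so r3c2=3.
Step 23. [r9c4∈{8}] r9c4's peers cover all but 8 ⇒ r9c4=8.
Step 24. [r7c8∈{3}] r7c8 is down to just 3, so r7c8=3.
Step 25. [r3c8∈{2}] r3c8 is down to just 2, so r3c8=2.
Step 26. [r9c5∈{6}] r9c5 has the single candidate 6, so r9c5=6.
Step 27. [r4c9∈{7}] only 7 remains possible at r4c9 ⇒ r4c9=7.
Step 28. [r2c1∈{5}] nothing but 5 survives at r2c1, so r2c1=5.
Step 29. [r5c3∈{6}] nothing but 6 survives at r5c3, so r5c3=6.
Step 30. [r4c3∈{5}] r4c3's peers cover all but 5. So r4c3=5.
Step 31. [r9c2∈{2}] only 2 remains possible at r9c2, so r9c2=2.
Step 32. [r8c3∈{9}] r8c3 has the single candidate 9. So r8c3=9.
Step 33. [r2c5∈{1}] r2c5's peers cover all but 1, so r2c5=1.
Step 34. [r1c3∈{1}] r1c3's peers cover all but 1 ⇒ r1c3=1.
Step 35. [r5c1∈{4}] only 4 remains possible at r5c1 ⇒ r5c1=4.
Step 36. [r5c2∈{8}] r5c2 has the single candidate 8, so r5c2=8.
Step 37. [r5c5∈{7}] r5c5 is down to just 7. So r5c5=7.
Step 38. [r7c6∈{5}] r7c6's peers cover all but 5. So r7c6=5.
Step 39. [r7c4∈{1}] nothing but 1 survives at r7c4, so r7c4=1.
Step 40. [r8c8∈{6}] r8c8 has the single candidate 6 ⇒ r8c8=6.
Step 41. [r6c7∈{2}] only 2 remains possible at r6c7, so r6c7=2.
Step 42. [r8c4∈{7}] r8c4's peers cover all but 7, so r8c4=7.
Step 43. [r2c7∈{8}] r2c7's peers cover all but 8 ⇒ r2c7=8.

Answer: 9 4 1 2 3 8 5 7 6 / 5 7 2 9 1 6 8 4 3 / 6 3 8 4 5 7 9 2 1 / 2 9 5 3 4 1 6 8 7 / 4 8 6 5 7 2 3 1 9 / 7 1 3 6 8 9 2 5 4 / 8 6 7 1 9 5 4 3 2 / 3 5 9 7 2 4 1 6 8 / 1 2 4 8 6 3 7 9 5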